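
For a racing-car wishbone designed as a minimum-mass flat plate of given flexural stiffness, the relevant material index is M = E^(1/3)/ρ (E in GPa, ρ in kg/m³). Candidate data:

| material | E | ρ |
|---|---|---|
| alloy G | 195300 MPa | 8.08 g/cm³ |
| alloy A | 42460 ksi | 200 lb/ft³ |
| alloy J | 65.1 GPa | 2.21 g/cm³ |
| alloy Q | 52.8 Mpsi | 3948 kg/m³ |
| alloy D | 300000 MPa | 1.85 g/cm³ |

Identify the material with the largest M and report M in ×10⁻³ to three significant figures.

After converting to SI:
  alloy G: E = 195.3 GPa, ρ = 8080 kg/m³
  alloy A: E = 292.8 GPa, ρ = 3204 kg/m³
  alloy J: E = 65.10 GPa, ρ = 2210 kg/m³
  alloy Q: E = 364.0 GPa, ρ = 3948 kg/m³
  alloy D: E = 300.0 GPa, ρ = 1850 kg/m³
  alloy D: M = 3.62×10⁻³
  alloy A: M = 2.07×10⁻³
  alloy J: M = 1.82×10⁻³
  alloy Q: M = 1.81×10⁻³
  alloy G: M = 0.718×10⁻³
Alloy D has the largest M.

alloy D, M = 3.62×10⁻³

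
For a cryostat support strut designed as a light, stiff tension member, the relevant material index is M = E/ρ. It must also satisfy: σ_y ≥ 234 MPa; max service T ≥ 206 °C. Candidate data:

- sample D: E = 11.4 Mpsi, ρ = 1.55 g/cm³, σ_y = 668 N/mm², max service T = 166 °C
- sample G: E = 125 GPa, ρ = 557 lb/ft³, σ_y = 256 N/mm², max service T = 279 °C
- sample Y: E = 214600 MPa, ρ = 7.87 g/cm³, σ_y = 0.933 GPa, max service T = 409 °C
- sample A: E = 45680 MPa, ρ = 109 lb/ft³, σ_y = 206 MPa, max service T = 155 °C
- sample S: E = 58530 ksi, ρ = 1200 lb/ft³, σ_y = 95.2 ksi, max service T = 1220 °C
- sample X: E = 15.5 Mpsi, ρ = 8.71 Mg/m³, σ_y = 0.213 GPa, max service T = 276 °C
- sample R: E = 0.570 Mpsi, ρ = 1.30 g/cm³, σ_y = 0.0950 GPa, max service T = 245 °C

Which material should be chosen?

Screen on constraints: σ_y ≥ 234 MPa; max service T ≥ 206 °C. Survivors: sample G, sample Y, sample S.
In SI units:
  sample G: E = 125.0 GPa, ρ = 8922 kg/m³
  sample Y: E = 214.6 GPa, ρ = 7870 kg/m³
  sample S: E = 403.6 GPa, ρ = 19220 kg/m³
  sample Y: M = 27.3 MN·m/kg
  sample S: M = 21.0 MN·m/kg
  sample G: M = 14.0 MN·m/kg
The maximum is for sample Y.

sample Y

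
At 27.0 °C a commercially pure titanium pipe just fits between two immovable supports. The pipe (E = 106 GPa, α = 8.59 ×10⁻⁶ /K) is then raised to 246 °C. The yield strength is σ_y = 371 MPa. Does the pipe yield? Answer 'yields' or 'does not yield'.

ΔT = 219.0 K. Constrained thermal stress σ = E·α·ΔT = 106.0×10³ MPa × 8.59×10⁻⁶ × 219.0 = 199 MPa (compressive).
Compare to σ_y = 371 MPa: σ < σ_y, so it does not yield.

does not yield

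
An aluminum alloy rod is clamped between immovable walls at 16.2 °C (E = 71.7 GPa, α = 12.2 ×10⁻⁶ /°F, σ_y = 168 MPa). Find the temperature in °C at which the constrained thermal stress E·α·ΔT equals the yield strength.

123 °C

α = 12.2×10⁻⁶/°F × 9/5 = 22.0×10⁻⁶/K.
E·α·ΔT = 168.0 MPa ⇒ ΔT = 168.0 / (71.70×10³ × 22.0×10⁻⁶) = 106.7 K.
T = 16.2 + 106.7 = 122.9 °C.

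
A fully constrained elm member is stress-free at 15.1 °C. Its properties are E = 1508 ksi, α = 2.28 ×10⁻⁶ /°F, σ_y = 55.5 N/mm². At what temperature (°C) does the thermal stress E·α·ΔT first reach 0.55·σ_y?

E = 1508 ksi = 10.40 GPa.
α = 2.28×10⁻⁶/°F × 9/5 = 4.10×10⁻⁶/K.
σ_y = 55.5 N/mm² = 55.50 MPa.
E·α·ΔT = 30.53 MPa ⇒ ΔT = 30.53 / (10.40×10³ × 4.10×10⁻⁶) = 715.4 K.
T = 15.1 + 715.4 = 730.5 °C.

730 °C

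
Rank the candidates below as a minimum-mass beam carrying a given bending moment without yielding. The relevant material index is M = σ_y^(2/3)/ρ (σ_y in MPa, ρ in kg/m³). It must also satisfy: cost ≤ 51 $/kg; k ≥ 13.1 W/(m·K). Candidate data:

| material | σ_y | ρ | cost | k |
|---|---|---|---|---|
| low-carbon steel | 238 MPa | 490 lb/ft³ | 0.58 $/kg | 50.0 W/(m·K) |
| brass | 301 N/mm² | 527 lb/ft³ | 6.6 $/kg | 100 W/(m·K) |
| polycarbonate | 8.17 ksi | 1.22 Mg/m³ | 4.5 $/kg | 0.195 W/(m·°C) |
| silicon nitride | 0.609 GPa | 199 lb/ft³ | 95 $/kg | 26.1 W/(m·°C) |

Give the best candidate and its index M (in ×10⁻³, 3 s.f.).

Screen on constraints: cost ≤ 51 $/kg; k ≥ 13.1 W/(m·K). Survivors: low-carbon steel, brass.
Normalizing units and computing the index:
  low-carbon steel: σ_y = 238.0 MPa, ρ = 7849 kg/m³
  brass: σ_y = 301.0 MPa, ρ = 8442 kg/m³
  brass: M = 5.32×10⁻³
  low-carbon steel: M = 4.89×10⁻³
Brass has the largest M.

brass, M = 5.32×10⁻³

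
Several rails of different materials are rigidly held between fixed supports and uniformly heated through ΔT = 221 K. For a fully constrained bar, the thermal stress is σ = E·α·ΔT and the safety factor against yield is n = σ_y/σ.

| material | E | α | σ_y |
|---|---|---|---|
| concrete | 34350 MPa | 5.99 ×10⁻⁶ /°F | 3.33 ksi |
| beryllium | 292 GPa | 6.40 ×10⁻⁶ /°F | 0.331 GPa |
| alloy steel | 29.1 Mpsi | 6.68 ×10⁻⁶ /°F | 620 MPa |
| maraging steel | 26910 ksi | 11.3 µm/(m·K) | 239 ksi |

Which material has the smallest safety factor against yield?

Per material, after unit conversion:
  concrete: E = 34.35, α = 10.8, σ_y = 22.96 → σ = 81.8 MPa, n = 0.281
  beryllium: E = 292.0, α = 11.5, σ_y = 331.0 → σ = 743 MPa, n = 0.445
  alloy steel: E = 200.6, α = 12.0, σ_y = 620.0 → σ = 533 MPa, n = 1.16
  maraging steel: E = 185.5, α = 11.3, σ_y = 1648 → σ = 463 MPa, n = 3.56
Smallest n: concrete with n = 0.281.

concrete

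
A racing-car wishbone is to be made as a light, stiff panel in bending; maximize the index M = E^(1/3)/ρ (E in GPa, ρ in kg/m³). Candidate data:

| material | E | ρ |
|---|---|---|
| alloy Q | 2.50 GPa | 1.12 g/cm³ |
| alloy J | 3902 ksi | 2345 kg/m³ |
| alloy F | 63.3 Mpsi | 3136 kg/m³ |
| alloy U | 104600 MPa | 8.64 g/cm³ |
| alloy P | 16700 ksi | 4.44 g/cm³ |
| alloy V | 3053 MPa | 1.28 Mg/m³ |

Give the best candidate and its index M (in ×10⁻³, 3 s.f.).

Normalizing units and computing the index:
  alloy Q: E = 2.500 GPa, ρ = 1120 kg/m³
  alloy J: E = 26.90 GPa, ρ = 2345 kg/m³
  alloy F: E = 436.4 GPa, ρ = 3136 kg/m³
  alloy U: E = 104.6 GPa, ρ = 8640 kg/m³
  alloy P: E = 115.1 GPa, ρ = 4440 kg/m³
  alloy V: E = 3.053 GPa, ρ = 1280 kg/m³
  alloy F: M = 2.42×10⁻³
  alloy J: M = 1.28×10⁻³
  alloy Q: M = 1.21×10⁻³
  alloy V: M = 1.13×10⁻³
  alloy P: M = 1.10×10⁻³
  alloy U: M = 0.545×10⁻³
Alloy F has the largest M.

alloy F, M = 2.42×10⁻³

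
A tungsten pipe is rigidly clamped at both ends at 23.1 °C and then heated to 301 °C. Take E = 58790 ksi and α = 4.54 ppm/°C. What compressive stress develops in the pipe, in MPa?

E = 58790 ksi = 405.3 GPa.
ΔT = 277.9 K. Constrained thermal stress σ = E·α·ΔT = 405.3×10³ MPa × 4.54×10⁻⁶ × 277.9 = 511 MPa (compressive).

511 MPa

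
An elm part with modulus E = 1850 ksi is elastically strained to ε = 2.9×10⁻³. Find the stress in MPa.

E = 1850 ksi = 12.76 GPa.
σ = E·ε = 12760 MPa × 2.9×10⁻³ = 37.0 MPa.

37.0 MPa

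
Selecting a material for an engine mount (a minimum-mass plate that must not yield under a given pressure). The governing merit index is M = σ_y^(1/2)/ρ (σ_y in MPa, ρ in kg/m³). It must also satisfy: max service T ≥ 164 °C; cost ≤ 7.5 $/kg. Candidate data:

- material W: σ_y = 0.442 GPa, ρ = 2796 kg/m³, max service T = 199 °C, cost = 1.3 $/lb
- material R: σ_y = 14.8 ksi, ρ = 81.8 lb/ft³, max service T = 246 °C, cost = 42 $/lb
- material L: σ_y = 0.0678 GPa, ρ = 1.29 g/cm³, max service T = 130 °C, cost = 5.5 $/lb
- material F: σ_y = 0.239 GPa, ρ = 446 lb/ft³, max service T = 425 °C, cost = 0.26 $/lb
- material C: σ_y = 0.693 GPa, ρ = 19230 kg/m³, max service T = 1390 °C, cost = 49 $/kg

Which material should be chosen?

Screen on constraints: max service T ≥ 164 °C; cost ≤ 7.5 $/kg. Survivors: material W, material F.
Convert each candidate to consistent units, then evaluate M:
  material W: σ_y = 442.0 MPa, ρ = 2796 kg/m³
  material F: σ_y = 239.0 MPa, ρ = 7144 kg/m³
  material W: M = 7.52×10⁻³
  material F: M = 2.16×10⁻³
Material W has the largest M.

material W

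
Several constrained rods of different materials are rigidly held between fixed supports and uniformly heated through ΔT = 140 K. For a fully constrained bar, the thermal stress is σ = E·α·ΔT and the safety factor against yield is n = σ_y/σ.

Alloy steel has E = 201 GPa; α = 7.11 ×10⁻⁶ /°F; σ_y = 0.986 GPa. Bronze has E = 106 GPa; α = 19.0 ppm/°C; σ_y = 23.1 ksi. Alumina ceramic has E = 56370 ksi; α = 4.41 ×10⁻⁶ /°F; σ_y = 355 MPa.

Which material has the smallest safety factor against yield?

With everything in SI (GPa, ×10⁻⁶/K, MPa):
  alloy steel: E = 201.0, α = 12.8, σ_y = 986.0 → σ = 360 MPa, n = 2.74
  bronze: E = 106.0, α = 19.0, σ_y = 159.3 → σ = 282 MPa, n = 0.565
  alumina ceramic: E = 388.7, α = 7.94, σ_y = 355.0 → σ = 432 MPa, n = 0.822
Smallest n: bronze with n = 0.565.

bronze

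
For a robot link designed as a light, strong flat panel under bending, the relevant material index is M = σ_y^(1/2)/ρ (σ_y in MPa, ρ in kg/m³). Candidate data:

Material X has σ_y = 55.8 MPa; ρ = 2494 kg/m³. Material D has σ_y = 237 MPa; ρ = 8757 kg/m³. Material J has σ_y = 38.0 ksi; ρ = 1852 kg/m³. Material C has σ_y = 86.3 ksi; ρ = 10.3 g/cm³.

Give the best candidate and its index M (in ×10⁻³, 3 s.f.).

material J, M = 8.74×10⁻³

Convert each candidate to consistent units, then evaluate M:
  material X: σ_y = 55.80 MPa, ρ = 2494 kg/m³
  material D: σ_y = 237.0 MPa, ρ = 8757 kg/m³
  material J: σ_y = 262.0 MPa, ρ = 1852 kg/m³
  material C: σ_y = 595.0 MPa, ρ = 10300 kg/m³
  material J: M = 8.74×10⁻³
  material X: M = 3.00×10⁻³
  material C: M = 2.37×10⁻³
  material D: M = 1.76×10⁻³
Material J has the largest M.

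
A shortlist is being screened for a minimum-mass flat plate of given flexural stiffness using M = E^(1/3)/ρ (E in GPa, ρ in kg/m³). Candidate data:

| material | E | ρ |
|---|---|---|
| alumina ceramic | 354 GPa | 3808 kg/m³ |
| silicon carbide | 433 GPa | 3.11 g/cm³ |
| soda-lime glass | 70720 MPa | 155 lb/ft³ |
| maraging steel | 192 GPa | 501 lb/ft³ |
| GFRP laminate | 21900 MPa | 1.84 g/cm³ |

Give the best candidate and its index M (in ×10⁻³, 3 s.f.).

silicon carbide, M = 2.43×10⁻³

Normalizing units and computing the index:
  alumina ceramic: E = 354.0 GPa, ρ = 3808 kg/m³
  silicon carbide: E = 433.0 GPa, ρ = 3110 kg/m³
  soda-lime glass: E = 70.72 GPa, ρ = 2483 kg/m³
  maraging steel: E = 192.0 GPa, ρ = 8025 kg/m³
  GFRP laminate: E = 21.90 GPa, ρ = 1840 kg/m³
  silicon carbide: M = 2.43×10⁻³
  alumina ceramic: M = 1.86×10⁻³
  soda-lime glass: M = 1.67×10⁻³
  GFRP laminate: M = 1.52×10⁻³
  maraging steel: M = 0.719×10⁻³
Silicon carbide ranks first.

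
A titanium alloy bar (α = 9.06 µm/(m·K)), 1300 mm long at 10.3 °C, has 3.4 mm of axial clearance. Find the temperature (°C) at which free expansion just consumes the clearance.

α·L₀·ΔT = 3.4 mm ⇒ ΔT = 3.4 / (9.06×10⁻⁶ × 1300.0) = 288.7 K.
T = 10.3 + 288.7 = 299.0 °C.

299 °C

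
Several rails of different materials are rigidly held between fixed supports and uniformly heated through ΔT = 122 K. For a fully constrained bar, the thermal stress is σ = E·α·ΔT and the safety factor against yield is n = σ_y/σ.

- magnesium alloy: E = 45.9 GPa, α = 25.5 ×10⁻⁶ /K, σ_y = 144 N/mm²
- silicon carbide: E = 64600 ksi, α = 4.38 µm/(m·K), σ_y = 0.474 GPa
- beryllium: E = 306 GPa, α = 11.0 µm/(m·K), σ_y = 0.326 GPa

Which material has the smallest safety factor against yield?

In consistent units (E in GPa, α in ×10⁻⁶/K, σ_y in MPa):
  magnesium alloy: E = 45.90, α = 25.5, σ_y = 144.0 → σ = 143 MPa, n = 1.01
  silicon carbide: E = 445.4, α = 4.38, σ_y = 474.0 → σ = 238 MPa, n = 1.99
  beryllium: E = 306.0, α = 11.0, σ_y = 326.0 → σ = 411 MPa, n = 0.794
Smallest n: beryllium with n = 0.794.

beryllium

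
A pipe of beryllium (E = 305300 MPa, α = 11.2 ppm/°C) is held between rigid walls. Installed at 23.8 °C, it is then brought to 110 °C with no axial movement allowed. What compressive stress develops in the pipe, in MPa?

295 MPa

E = 305300 MPa = 305.3 GPa.
ΔT = 86.20 K. Constrained thermal stress σ = E·α·ΔT = 305.3×10³ MPa × 11.2×10⁻⁶ × 86.20 = 295 MPa (compressive).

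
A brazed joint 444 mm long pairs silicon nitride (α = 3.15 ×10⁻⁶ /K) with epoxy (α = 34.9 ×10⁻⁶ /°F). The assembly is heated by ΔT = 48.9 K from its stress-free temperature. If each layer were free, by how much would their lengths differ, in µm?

epoxy: α = 34.9×10⁻⁶/°F × 9/5 = 62.8×10⁻⁶/K.
Δα = |3.15 − 62.8|×10⁻⁶/K = 59.7×10⁻⁶/K.
ΔL_mismatch = Δα·L·ΔT = 59.7×10⁻⁶ × 444.0 mm × 48.9 K = 1300 µm.

1300 µm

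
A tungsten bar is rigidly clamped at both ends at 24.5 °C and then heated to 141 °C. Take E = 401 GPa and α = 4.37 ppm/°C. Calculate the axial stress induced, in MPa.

204 MPa

ΔT = 116.5 K. Constrained thermal stress σ = E·α·ΔT = 401.0×10³ MPa × 4.37×10⁻⁶ × 116.5 = 204 MPa (compressive).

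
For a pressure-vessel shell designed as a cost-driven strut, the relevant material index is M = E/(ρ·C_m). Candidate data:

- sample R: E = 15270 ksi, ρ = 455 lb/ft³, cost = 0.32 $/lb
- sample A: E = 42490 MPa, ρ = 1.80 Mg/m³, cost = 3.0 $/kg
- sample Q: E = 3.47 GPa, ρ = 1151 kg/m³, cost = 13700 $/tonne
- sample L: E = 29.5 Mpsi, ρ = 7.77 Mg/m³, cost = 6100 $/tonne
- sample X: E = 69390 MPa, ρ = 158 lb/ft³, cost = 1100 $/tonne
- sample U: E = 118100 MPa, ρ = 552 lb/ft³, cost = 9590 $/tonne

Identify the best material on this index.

sample X

Convert each candidate to consistent units, then evaluate M:
  sample R: E = 105.3 GPa, ρ = 7288 kg/m³, cost = 0.7055 $/kg
  sample A: E = 42.49 GPa, ρ = 1800 kg/m³, cost = 3.000 $/kg
  sample Q: E = 3.470 GPa, ρ = 1151 kg/m³, cost = 13.70 $/kg
  sample L: E = 203.4 GPa, ρ = 7770 kg/m³, cost = 6.100 $/kg
  sample X: E = 69.39 GPa, ρ = 2531 kg/m³, cost = 1.100 $/kg
  sample U: E = 118.1 GPa, ρ = 8842 kg/m³, cost = 9.590 $/kg
  sample X: M = 24.9 MN·m per $
  sample R: M = 20.5 MN·m per $
  sample A: M = 7.87 MN·m per $
  sample L: M = 4.29 MN·m per $
  sample U: M = 1.39 MN·m per $
  sample Q: M = 0.220 MN·m per $
Sample X ranks first.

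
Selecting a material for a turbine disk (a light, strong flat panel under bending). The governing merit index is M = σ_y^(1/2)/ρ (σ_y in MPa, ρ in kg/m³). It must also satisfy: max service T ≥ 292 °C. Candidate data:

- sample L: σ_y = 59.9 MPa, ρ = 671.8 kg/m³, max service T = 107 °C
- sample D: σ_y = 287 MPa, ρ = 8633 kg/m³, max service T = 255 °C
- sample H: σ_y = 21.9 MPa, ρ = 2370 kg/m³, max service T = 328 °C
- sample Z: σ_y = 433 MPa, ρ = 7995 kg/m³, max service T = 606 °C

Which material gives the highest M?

Screen on constraints: max service T ≥ 292 °C. Survivors: sample H, sample Z.
Evaluate M for each candidate:
  sample Z: M = 2.60×10⁻³
  sample H: M = 1.97×10⁻³
Highest index: sample Z.

sample Z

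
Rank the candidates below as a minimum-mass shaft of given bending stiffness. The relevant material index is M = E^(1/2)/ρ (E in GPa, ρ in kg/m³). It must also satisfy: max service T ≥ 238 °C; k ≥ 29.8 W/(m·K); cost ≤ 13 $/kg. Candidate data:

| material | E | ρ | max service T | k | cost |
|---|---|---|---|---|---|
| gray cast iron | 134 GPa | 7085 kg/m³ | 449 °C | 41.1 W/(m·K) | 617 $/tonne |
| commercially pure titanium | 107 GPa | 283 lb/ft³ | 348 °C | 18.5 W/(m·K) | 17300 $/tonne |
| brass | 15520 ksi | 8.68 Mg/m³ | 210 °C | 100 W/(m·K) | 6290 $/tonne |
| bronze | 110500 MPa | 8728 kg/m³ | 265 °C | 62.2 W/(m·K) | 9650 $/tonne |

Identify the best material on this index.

Screen on constraints: max service T ≥ 238 °C; k ≥ 29.8 W/(m·K); cost ≤ 13 $/kg. Survivors: gray cast iron, bronze.
In SI units:
  gray cast iron: E = 134.0 GPa, ρ = 7085 kg/m³
  bronze: E = 110.5 GPa, ρ = 8728 kg/m³
  gray cast iron: M = 1.63×10⁻³
  bronze: M = 1.20×10⁻³
Gray cast iron has the largest M.

gray cast iron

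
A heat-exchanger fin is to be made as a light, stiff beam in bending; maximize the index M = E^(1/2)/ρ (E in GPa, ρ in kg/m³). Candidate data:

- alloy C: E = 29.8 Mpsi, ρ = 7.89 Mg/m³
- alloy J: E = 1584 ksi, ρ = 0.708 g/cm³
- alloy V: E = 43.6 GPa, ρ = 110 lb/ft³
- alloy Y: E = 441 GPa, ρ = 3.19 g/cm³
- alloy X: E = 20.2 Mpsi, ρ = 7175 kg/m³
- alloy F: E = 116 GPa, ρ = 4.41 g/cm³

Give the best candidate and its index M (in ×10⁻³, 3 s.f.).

After converting to SI:
  alloy C: E = 205.5 GPa, ρ = 7890 kg/m³
  alloy J: E = 10.92 GPa, ρ = 708.0 kg/m³
  alloy V: E = 43.60 GPa, ρ = 1762 kg/m³
  alloy Y: E = 441.0 GPa, ρ = 3190 kg/m³
  alloy X: E = 139.3 GPa, ρ = 7175 kg/m³
  alloy F: E = 116.0 GPa, ρ = 4410 kg/m³
  alloy Y: M = 6.58×10⁻³
  alloy J: M = 4.67×10⁻³
  alloy V: M = 3.75×10⁻³
  alloy F: M = 2.44×10⁻³
  alloy C: M = 1.82×10⁻³
  alloy X: M = 1.64×10⁻³
The maximum is for alloy Y.

alloy Y, M = 6.58×10⁻³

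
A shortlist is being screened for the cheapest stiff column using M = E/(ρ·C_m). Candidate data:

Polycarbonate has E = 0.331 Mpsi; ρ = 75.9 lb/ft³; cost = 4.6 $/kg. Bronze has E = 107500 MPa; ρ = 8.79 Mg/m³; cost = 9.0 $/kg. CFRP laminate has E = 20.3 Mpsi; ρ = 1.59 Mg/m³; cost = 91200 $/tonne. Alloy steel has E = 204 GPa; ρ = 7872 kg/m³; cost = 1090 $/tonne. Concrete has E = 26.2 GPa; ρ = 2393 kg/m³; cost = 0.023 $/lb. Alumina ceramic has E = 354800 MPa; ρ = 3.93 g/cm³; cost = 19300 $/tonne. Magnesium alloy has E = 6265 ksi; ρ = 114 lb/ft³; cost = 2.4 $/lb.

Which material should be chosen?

After converting to SI:
  polycarbonate: E = 2.282 GPa, ρ = 1216 kg/m³, cost = 4.600 $/kg
  bronze: E = 107.5 GPa, ρ = 8790 kg/m³, cost = 9.000 $/kg
  CFRP laminate: E = 140.0 GPa, ρ = 1590 kg/m³, cost = 91.20 $/kg
  alloy steel: E = 204.0 GPa, ρ = 7872 kg/m³, cost = 1.090 $/kg
  concrete: E = 26.20 GPa, ρ = 2393 kg/m³, cost = 0.05071 $/kg
  alumina ceramic: E = 354.8 GPa, ρ = 3930 kg/m³, cost = 19.30 $/kg
  magnesium alloy: E = 43.20 GPa, ρ = 1826 kg/m³, cost = 5.291 $/kg
  concrete: M = 216 MN·m per $
  alloy steel: M = 23.8 MN·m per $
  alumina ceramic: M = 4.68 MN·m per $
  magnesium alloy: M = 4.47 MN·m per $
  bronze: M = 1.36 MN·m per $
  CFRP laminate: M = 0.965 MN·m per $
  polycarbonate: M = 0.408 MN·m per $
Highest index: concrete.

concrete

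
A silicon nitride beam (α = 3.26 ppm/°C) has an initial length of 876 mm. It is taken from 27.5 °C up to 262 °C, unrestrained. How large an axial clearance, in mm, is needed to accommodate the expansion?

0.670 mm

ΔT = 262 − 27.5 = 234.5 K.
ΔL = α·L₀·ΔT = 3.26×10⁻⁶ × 876 mm × 234.5 K = 0.670 mm.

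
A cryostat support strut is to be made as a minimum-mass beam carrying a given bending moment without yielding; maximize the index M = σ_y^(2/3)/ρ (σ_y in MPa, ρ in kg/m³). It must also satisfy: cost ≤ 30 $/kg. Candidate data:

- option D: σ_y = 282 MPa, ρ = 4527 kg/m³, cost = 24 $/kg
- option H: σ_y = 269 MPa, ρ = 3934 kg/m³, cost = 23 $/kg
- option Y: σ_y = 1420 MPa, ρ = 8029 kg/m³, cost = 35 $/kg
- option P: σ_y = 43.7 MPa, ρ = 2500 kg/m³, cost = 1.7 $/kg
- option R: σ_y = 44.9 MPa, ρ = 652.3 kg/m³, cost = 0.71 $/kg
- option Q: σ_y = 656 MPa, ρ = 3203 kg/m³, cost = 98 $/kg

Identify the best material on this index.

option R

Screen on constraints: cost ≤ 30 $/kg. Survivors: option D, option H, option P, option R.
Evaluate M for each candidate:
  option R: M = 19.4×10⁻³
  option H: M = 10.6×10⁻³
  option D: M = 9.50×10⁻³
  option P: M = 4.96×10⁻³
Highest index: option R.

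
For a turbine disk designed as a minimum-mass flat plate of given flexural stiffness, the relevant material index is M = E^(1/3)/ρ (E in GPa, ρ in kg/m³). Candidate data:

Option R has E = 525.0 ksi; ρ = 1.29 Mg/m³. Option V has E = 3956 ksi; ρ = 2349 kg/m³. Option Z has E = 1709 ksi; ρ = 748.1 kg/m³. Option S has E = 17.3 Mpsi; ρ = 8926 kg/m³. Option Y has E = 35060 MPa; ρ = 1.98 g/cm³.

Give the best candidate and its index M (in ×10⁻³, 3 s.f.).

Putting every candidate on a common basis:
  option R: E = 3.620 GPa, ρ = 1290 kg/m³
  option V: E = 27.28 GPa, ρ = 2349 kg/m³
  option Z: E = 11.78 GPa, ρ = 748.1 kg/m³
  option S: E = 119.3 GPa, ρ = 8926 kg/m³
  option Y: E = 35.06 GPa, ρ = 1980 kg/m³
  option Z: M = 3.04×10⁻³
  option Y: M = 1.65×10⁻³
  option V: M = 1.28×10⁻³
  option R: M = 1.19×10⁻³
  option S: M = 0.551×10⁻³
Highest index: option Z.

option Z, M = 3.04×10⁻³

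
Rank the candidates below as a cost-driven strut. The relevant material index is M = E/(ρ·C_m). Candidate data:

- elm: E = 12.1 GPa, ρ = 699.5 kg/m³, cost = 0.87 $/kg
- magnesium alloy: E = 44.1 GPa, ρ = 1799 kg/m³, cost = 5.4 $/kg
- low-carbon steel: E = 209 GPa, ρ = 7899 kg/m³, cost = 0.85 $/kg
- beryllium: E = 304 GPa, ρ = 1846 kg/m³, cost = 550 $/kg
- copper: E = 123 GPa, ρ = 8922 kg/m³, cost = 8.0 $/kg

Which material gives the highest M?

low-carbon steel

Evaluate M for each candidate:
  low-carbon steel: M = 31.1 MN·m per $
  elm: M = 19.9 MN·m per $
  magnesium alloy: M = 4.54 MN·m per $
  copper: M = 1.72 MN·m per $
  beryllium: M = 0.299 MN·m per $
Low-carbon steel ranks first.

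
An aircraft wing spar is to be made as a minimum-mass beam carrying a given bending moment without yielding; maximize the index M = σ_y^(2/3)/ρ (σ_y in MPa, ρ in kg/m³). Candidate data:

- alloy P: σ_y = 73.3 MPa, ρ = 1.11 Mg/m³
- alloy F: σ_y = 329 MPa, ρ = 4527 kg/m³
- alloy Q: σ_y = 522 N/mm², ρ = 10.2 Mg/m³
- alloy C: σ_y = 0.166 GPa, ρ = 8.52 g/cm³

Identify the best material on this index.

In SI units:
  alloy P: σ_y = 73.30 MPa, ρ = 1110 kg/m³
  alloy F: σ_y = 329.0 MPa, ρ = 4527 kg/m³
  alloy Q: σ_y = 522.0 MPa, ρ = 10200 kg/m³
  alloy C: σ_y = 166.0 MPa, ρ = 8520 kg/m³
  alloy P: M = 15.8×10⁻³
  alloy F: M = 10.5×10⁻³
  alloy Q: M = 6.36×10⁻³
  alloy C: M = 3.55×10⁻³
Alloy P has the largest M.

alloy P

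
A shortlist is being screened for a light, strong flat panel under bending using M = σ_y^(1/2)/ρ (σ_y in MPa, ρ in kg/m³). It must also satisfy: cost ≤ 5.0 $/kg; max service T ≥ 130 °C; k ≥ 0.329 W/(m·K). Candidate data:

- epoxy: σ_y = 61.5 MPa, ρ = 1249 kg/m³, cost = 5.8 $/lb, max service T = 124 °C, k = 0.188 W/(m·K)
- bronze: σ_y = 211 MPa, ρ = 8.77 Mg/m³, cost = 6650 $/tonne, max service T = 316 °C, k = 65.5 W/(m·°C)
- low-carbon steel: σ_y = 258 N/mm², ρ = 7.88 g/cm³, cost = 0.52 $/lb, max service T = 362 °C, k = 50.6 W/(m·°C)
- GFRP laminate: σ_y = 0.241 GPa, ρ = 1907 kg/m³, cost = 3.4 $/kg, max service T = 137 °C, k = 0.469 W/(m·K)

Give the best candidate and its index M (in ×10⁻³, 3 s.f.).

GFRP laminate, M = 8.14×10⁻³

Screen on constraints: cost ≤ 5.0 $/kg; max service T ≥ 130 °C; k ≥ 0.329 W/(m·K). Survivors: low-carbon steel, GFRP laminate.
After converting to SI:
  low-carbon steel: σ_y = 258.0 MPa, ρ = 7880 kg/m³
  GFRP laminate: σ_y = 241.0 MPa, ρ = 1907 kg/m³
  GFRP laminate: M = 8.14×10⁻³
  low-carbon steel: M = 2.04×10⁻³
GFRP laminate ranks first.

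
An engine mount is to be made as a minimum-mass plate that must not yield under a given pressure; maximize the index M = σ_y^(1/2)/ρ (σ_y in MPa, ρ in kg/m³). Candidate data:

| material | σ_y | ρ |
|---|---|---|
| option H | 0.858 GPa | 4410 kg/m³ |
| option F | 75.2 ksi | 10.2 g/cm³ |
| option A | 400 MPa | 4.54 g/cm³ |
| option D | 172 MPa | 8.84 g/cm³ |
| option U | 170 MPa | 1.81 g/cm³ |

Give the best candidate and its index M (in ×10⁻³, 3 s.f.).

After converting to SI:
  option H: σ_y = 858.0 MPa, ρ = 4410 kg/m³
  option F: σ_y = 518.5 MPa, ρ = 10200 kg/m³
  option A: σ_y = 400.0 MPa, ρ = 4540 kg/m³
  option D: σ_y = 172.0 MPa, ρ = 8840 kg/m³
  option U: σ_y = 170.0 MPa, ρ = 1810 kg/m³
  option U: M = 7.20×10⁻³
  option H: M = 6.64×10⁻³
  option A: M = 4.41×10⁻³
  option F: M = 2.23×10⁻³
  option D: M = 1.48×10⁻³
Option U ranks first.

option U, M = 7.20×10⁻³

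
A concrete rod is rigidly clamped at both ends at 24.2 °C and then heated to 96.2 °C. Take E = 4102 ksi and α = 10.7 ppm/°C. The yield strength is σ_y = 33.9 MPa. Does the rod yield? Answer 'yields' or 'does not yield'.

does not yield

E = 4102 ksi = 28.28 GPa.
ΔT = 72.00 K. Constrained thermal stress σ = E·α·ΔT = 28.28×10³ MPa × 10.7×10⁻⁶ × 72.00 = 21.8 MPa (compressive).
Compare to σ_y = 33.9 MPa: σ < σ_y, so it does not yield.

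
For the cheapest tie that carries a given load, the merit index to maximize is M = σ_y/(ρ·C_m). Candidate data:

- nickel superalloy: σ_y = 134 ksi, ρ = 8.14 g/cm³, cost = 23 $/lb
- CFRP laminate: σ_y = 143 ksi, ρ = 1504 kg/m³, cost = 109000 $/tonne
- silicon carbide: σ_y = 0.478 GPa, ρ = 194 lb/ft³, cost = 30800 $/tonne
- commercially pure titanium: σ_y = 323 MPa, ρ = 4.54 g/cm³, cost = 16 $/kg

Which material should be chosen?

CFRP laminate

Normalizing units and computing the index:
  nickel superalloy: σ_y = 923.9 MPa, ρ = 8140 kg/m³, cost = 50.71 $/kg
  CFRP laminate: σ_y = 986.0 MPa, ρ = 1504 kg/m³, cost = 109.0 $/kg
  silicon carbide: σ_y = 478.0 MPa, ρ = 3108 kg/m³, cost = 30.80 $/kg
  commercially pure titanium: σ_y = 323.0 MPa, ρ = 4540 kg/m³, cost = 16.00 $/kg
  CFRP laminate: M = 6.01 kN·m per $
  silicon carbide: M = 4.99 kN·m per $
  commercially pure titanium: M = 4.45 kN·m per $
  nickel superalloy: M = 2.24 kN·m per $
CFRP laminate ranks first.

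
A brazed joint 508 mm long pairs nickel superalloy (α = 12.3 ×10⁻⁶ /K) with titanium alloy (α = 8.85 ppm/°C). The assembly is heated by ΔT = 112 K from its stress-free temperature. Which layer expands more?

α(nickel superalloy) = 12.3×10⁻⁶/K vs α(titanium alloy) = 8.85×10⁻⁶/K.
Higher α expands more for the same ΔT: nickel superalloy.

nickel superalloy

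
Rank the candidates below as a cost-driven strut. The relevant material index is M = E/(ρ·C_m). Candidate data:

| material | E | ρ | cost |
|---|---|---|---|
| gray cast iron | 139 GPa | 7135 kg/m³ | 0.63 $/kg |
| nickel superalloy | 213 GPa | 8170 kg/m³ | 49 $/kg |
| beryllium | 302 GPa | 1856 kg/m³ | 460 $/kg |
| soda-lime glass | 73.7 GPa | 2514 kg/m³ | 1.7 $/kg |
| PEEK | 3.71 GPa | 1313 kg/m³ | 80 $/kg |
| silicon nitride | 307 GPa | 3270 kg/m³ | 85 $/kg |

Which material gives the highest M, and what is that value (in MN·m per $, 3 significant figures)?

Computing M directly (units already consistent):
  gray cast iron: M = 30.9 MN·m per $
  soda-lime glass: M = 17.2 MN·m per $
  silicon nitride: M = 1.10 MN·m per $
  nickel superalloy: M = 0.532 MN·m per $
  beryllium: M = 0.354 MN·m per $
  PEEK: M = 0.0353 MN·m per $
The maximum is for gray cast iron.

gray cast iron, M = 30.9 MN·m per $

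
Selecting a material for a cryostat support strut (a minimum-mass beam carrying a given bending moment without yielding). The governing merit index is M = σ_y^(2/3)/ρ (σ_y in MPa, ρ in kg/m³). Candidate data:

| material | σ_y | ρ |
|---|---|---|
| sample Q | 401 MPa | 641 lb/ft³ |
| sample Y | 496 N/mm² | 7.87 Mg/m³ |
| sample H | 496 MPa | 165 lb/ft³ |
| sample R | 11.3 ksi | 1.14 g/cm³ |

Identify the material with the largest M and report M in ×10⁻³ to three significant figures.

After converting to SI:
  sample Q: σ_y = 401.0 MPa, ρ = 10270 kg/m³
  sample Y: σ_y = 496.0 MPa, ρ = 7870 kg/m³
  sample H: σ_y = 496.0 MPa, ρ = 2643 kg/m³
  sample R: σ_y = 77.91 MPa, ρ = 1140 kg/m³
  sample H: M = 23.7×10⁻³
  sample R: M = 16.0×10⁻³
  sample Y: M = 7.96×10⁻³
  sample Q: M = 5.30×10⁻³
Sample H ranks first.

sample H, M = 23.7×10⁻³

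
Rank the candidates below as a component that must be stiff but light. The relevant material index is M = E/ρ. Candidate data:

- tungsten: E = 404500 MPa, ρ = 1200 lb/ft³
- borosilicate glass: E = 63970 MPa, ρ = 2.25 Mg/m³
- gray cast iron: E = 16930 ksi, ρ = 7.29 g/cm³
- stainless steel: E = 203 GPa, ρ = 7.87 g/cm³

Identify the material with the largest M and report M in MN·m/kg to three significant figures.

borosilicate glass, M = 28.4 MN·m/kg

Normalizing units and computing the index:
  tungsten: E = 404.5 GPa, ρ = 19220 kg/m³
  borosilicate glass: E = 63.97 GPa, ρ = 2250 kg/m³
  gray cast iron: E = 116.7 GPa, ρ = 7290 kg/m³
  stainless steel: E = 203.0 GPa, ρ = 7870 kg/m³
  borosilicate glass: M = 28.4 MN·m/kg
  stainless steel: M = 25.8 MN·m/kg
  tungsten: M = 21.0 MN·m/kg
  gray cast iron: M = 16.0 MN·m/kg
Borosilicate glass has the largest M.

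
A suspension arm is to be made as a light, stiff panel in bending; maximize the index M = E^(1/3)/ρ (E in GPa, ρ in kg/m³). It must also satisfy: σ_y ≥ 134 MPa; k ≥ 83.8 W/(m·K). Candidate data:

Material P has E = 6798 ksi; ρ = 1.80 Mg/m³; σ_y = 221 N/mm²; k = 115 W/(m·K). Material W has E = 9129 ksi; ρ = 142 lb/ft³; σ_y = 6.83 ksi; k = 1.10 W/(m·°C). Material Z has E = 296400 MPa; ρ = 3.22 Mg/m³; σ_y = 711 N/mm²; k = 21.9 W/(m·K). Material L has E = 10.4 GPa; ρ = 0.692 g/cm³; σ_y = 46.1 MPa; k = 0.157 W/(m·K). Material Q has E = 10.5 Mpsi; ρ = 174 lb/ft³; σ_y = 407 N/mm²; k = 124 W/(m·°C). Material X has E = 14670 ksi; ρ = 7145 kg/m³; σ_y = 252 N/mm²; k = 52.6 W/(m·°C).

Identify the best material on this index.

Screen on constraints: σ_y ≥ 134 MPa; k ≥ 83.8 W/(m·K). Survivors: material P, material Q.
Convert each candidate to consistent units, then evaluate M:
  material P: E = 46.87 GPa, ρ = 1800 kg/m³
  material Q: E = 72.39 GPa, ρ = 2787 kg/m³
  material P: M = 2.00×10⁻³
  material Q: M = 1.50×10⁻³
Material P has the largest M.

material P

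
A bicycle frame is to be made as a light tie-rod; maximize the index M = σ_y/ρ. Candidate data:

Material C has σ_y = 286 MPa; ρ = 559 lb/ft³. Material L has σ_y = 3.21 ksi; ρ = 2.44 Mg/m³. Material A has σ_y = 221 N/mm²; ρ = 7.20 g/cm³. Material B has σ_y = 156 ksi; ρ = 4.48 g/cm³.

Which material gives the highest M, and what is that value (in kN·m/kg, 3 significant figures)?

material B, M = 240 kN·m/kg

Normalizing units and computing the index:
  material C: σ_y = 286.0 MPa, ρ = 8954 kg/m³
  material L: σ_y = 22.13 MPa, ρ = 2440 kg/m³
  material A: σ_y = 221.0 MPa, ρ = 7200 kg/m³
  material B: σ_y = 1076 MPa, ρ = 4480 kg/m³
  material B: M = 240 kN·m/kg
  material C: M = 31.9 kN·m/kg
  material A: M = 30.7 kN·m/kg
  material L: M = 9.07 kN·m/kg
Highest index: material B.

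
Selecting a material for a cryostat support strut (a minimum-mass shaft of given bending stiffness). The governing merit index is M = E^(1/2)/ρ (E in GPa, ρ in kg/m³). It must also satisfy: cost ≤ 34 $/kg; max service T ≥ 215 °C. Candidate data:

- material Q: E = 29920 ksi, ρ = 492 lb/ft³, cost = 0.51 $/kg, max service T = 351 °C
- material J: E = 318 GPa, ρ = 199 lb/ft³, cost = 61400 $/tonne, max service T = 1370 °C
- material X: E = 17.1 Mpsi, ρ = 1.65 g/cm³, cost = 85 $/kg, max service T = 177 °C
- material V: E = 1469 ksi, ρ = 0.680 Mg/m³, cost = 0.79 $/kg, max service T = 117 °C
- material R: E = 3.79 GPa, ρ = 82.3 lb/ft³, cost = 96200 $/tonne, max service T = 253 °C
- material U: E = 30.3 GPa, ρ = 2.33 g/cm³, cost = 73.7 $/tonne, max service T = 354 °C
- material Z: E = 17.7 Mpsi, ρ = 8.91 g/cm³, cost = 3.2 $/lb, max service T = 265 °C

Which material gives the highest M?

material U

Screen on constraints: cost ≤ 34 $/kg; max service T ≥ 215 °C. Survivors: material Q, material U, material Z.
In SI units:
  material Q: E = 206.3 GPa, ρ = 7881 kg/m³
  material U: E = 30.30 GPa, ρ = 2330 kg/m³
  material Z: E = 122.0 GPa, ρ = 8910 kg/m³
  material U: M = 2.36×10⁻³
  material Q: M = 1.82×10⁻³
  material Z: M = 1.24×10⁻³
The maximum is for material U.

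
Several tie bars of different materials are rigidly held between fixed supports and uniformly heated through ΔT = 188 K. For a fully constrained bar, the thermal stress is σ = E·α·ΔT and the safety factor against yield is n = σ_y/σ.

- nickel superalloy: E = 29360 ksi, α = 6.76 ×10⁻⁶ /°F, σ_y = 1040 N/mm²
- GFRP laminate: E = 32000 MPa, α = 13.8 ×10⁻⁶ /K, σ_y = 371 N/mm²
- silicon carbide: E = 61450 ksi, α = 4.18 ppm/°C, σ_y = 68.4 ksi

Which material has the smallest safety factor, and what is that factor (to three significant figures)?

silicon carbide, n = 1.42

Per material, after unit conversion:
  nickel superalloy: E = 202.4, α = 12.2, σ_y = 1040 → σ = 463 MPa, n = 2.25
  GFRP laminate: E = 32.00, α = 13.8, σ_y = 371.0 → σ = 83.0 MPa, n = 4.47
  silicon carbide: E = 423.7, α = 4.18, σ_y = 471.6 → σ = 333 MPa, n = 1.42
Silicon carbide has the lowest safety factor, n = 1.42.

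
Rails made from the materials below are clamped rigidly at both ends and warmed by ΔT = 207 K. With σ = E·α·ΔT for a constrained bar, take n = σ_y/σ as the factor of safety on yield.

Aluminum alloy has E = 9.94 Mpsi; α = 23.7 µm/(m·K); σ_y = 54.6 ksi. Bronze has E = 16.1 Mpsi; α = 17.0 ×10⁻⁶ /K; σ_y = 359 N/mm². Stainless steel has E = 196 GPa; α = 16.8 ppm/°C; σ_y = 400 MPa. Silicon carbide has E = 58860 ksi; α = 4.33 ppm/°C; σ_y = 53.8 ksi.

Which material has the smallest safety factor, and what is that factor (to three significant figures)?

stainless steel, n = 0.587

Converting E to GPa, α to ×10⁻⁶/K, σ_y to MPa, then σ and n for each:
  aluminum alloy: E = 68.53, α = 23.7, σ_y = 376.5 → σ = 336 MPa, n = 1.12
  bronze: E = 111.0, α = 17.0, σ_y = 359.0 → σ = 391 MPa, n = 0.919
  stainless steel: E = 196.0, α = 16.8, σ_y = 400.0 → σ = 682 MPa, n = 0.587
  silicon carbide: E = 405.8, α = 4.33, σ_y = 370.9 → σ = 364 MPa, n = 1.02
Stainless steel has the lowest safety factor, n = 0.587.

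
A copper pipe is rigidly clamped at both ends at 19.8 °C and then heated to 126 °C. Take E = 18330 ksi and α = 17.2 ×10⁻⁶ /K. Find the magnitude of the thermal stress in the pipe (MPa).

E = 18330 ksi = 126.4 GPa.
ΔT = 106.2 K. Constrained thermal stress σ = E·α·ΔT = 126.4×10³ MPa × 17.2×10⁻⁶ × 106.2 = 231 MPa (compressive).

231 MPa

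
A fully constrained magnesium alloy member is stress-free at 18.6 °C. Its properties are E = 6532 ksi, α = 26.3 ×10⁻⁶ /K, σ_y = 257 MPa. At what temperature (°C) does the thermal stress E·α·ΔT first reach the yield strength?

E = 6532 ksi = 45.04 GPa.
E·α·ΔT = 257.0 MPa ⇒ ΔT = 257.0 / (45.04×10³ × 26.3×10⁻⁶) = 217.0 K.
T = 18.6 + 217.0 = 235.6 °C.

236 °C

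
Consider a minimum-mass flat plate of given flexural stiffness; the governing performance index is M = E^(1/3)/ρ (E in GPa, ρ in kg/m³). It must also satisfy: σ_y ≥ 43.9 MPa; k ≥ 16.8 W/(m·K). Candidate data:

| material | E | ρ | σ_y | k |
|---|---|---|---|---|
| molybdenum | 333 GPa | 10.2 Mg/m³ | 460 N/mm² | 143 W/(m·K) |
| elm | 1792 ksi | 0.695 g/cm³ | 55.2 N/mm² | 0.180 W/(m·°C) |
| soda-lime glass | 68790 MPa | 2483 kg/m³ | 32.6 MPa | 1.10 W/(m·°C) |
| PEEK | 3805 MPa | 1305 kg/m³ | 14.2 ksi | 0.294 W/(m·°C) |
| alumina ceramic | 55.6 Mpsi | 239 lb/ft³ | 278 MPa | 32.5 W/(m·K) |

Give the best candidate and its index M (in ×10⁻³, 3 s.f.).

alumina ceramic, M = 1.90×10⁻³

Screen on constraints: σ_y ≥ 43.9 MPa; k ≥ 16.8 W/(m·K). Survivors: molybdenum, alumina ceramic.
After converting to SI:
  molybdenum: E = 333.0 GPa, ρ = 10200 kg/m³
  alumina ceramic: E = 383.3 GPa, ρ = 3828 kg/m³
  alumina ceramic: M = 1.90×10⁻³
  molybdenum: M = 0.680×10⁻³
Alumina ceramic has the largest M.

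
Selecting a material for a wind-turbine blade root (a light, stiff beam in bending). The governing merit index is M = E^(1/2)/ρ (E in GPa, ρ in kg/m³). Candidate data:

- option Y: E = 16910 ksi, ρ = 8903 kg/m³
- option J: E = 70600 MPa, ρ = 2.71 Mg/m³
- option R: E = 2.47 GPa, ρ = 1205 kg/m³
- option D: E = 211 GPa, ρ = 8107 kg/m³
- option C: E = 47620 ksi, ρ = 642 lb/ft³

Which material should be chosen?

option J

In SI units:
  option Y: E = 116.6 GPa, ρ = 8903 kg/m³
  option J: E = 70.60 GPa, ρ = 2710 kg/m³
  option R: E = 2.470 GPa, ρ = 1205 kg/m³
  option D: E = 211.0 GPa, ρ = 8107 kg/m³
  option C: E = 328.3 GPa, ρ = 10280 kg/m³
  option J: M = 3.10×10⁻³
  option D: M = 1.79×10⁻³
  option C: M = 1.76×10⁻³
  option R: M = 1.30×10⁻³
  option Y: M = 1.21×10⁻³
Option J ranks first.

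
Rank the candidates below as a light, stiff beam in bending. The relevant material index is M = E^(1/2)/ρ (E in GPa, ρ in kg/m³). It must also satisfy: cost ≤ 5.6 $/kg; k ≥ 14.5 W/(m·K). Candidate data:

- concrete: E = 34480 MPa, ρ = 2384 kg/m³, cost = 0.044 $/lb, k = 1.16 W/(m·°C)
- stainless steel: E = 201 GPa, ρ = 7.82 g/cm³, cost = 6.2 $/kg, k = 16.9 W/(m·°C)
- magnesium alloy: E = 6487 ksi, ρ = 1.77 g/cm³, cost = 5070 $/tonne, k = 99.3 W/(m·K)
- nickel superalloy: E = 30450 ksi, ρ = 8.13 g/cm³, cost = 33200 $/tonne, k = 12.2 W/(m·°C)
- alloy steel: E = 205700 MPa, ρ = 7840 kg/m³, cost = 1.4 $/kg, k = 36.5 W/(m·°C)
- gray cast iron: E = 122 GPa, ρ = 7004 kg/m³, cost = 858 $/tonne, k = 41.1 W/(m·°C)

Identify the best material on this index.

Screen on constraints: cost ≤ 5.6 $/kg; k ≥ 14.5 W/(m·K). Survivors: magnesium alloy, alloy steel, gray cast iron.
Normalizing units and computing the index:
  magnesium alloy: E = 44.73 GPa, ρ = 1770 kg/m³
  alloy steel: E = 205.7 GPa, ρ = 7840 kg/m³
  gray cast iron: E = 122.0 GPa, ρ = 7004 kg/m³
  magnesium alloy: M = 3.78×10⁻³
  alloy steel: M = 1.83×10⁻³
  gray cast iron: M = 1.58×10⁻³
The maximum is for magnesium alloy.

magnesium alloy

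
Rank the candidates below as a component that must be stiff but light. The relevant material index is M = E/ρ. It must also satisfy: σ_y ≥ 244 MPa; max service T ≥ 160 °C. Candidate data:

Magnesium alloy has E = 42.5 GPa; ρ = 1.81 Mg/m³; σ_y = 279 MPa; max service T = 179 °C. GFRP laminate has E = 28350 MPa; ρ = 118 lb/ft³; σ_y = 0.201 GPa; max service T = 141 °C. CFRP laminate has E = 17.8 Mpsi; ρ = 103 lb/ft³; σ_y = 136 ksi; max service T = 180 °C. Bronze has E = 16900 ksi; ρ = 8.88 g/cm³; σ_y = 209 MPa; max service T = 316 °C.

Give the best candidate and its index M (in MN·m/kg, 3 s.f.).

Screen on constraints: σ_y ≥ 244 MPa; max service T ≥ 160 °C. Survivors: magnesium alloy, CFRP laminate.
Normalizing units and computing the index:
  magnesium alloy: E = 42.50 GPa, ρ = 1810 kg/m³
  CFRP laminate: E = 122.7 GPa, ρ = 1650 kg/m³
  CFRP laminate: M = 74.4 MN·m/kg
  magnesium alloy: M = 23.5 MN·m/kg
CFRP laminate ranks first.

CFRP laminate, M = 74.4 MN·m/kg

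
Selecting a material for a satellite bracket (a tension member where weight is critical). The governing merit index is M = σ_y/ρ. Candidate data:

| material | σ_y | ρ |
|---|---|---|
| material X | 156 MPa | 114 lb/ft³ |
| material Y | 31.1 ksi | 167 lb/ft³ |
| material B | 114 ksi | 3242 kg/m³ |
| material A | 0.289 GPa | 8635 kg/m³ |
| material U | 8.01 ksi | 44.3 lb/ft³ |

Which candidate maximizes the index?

After converting to SI:
  material X: σ_y = 156.0 MPa, ρ = 1826 kg/m³
  material Y: σ_y = 214.4 MPa, ρ = 2675 kg/m³
  material B: σ_y = 786.0 MPa, ρ = 3242 kg/m³
  material A: σ_y = 289.0 MPa, ρ = 8635 kg/m³
  material U: σ_y = 55.23 MPa, ρ = 709.6 kg/m³
  material B: M = 242 kN·m/kg
  material X: M = 85.4 kN·m/kg
  material Y: M = 80.2 kN·m/kg
  material U: M = 77.8 kN·m/kg
  material A: M = 33.5 kN·m/kg
The maximum is for material B.

material B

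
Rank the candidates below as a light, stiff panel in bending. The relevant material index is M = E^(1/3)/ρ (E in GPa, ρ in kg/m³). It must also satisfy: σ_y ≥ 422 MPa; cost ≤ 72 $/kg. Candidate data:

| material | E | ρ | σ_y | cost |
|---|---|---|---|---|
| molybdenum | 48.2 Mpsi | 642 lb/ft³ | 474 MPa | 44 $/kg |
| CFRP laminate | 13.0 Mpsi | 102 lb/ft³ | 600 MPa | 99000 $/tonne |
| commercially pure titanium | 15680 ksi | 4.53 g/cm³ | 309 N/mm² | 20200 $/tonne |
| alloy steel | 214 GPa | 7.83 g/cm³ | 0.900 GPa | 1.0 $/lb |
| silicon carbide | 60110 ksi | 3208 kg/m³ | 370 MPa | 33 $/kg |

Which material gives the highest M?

alloy steel

Screen on constraints: σ_y ≥ 422 MPa; cost ≤ 72 $/kg. Survivors: molybdenum, alloy steel.
Convert each candidate to consistent units, then evaluate M:
  molybdenum: E = 332.3 GPa, ρ = 10280 kg/m³
  alloy steel: E = 214.0 GPa, ρ = 7830 kg/m³
  alloy steel: M = 0.764×10⁻³
  molybdenum: M = 0.674×10⁻³
The maximum is for alloy steel.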